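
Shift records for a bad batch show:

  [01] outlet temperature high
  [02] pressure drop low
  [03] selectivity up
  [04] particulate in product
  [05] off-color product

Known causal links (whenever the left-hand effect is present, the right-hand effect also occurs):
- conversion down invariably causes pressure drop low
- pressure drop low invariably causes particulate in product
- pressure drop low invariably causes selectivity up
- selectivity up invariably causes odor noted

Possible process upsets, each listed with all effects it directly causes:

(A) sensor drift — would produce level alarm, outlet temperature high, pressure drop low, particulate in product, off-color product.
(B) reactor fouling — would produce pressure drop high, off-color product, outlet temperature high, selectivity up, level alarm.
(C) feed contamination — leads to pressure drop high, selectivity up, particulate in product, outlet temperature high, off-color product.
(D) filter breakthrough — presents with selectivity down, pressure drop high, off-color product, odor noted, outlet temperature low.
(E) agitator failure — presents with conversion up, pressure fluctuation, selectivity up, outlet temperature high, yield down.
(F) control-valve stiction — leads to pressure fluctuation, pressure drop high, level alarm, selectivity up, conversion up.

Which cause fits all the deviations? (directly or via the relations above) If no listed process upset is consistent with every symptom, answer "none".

A

Checking each candidate against the observations:
(A) sensor drift — accounts for every observation (selectivity up by pressure drop low → selectivity up)
(B) reactor fouling — outlet temperature high yes; pressure drop low NO; selectivity up yes; particulate in product NO; off-color product yes
(C) feed contamination — fails on pressure drop low (predicts pressure drop high, not pressure drop low)
(D) filter breakthrough — outlet temperature high NO; pressure drop low NO; selectivity up NO; particulate in product NO; off-color product yes
(E) agitator failure — does not account for pressure drop low, particulate in product, off-color product
(F) control-valve stiction — fails on outlet temperature high, pressure drop low, particulate in product, off-color product (predicts pressure drop high, not pressure drop low)
(A) alone accounts for all the evidence.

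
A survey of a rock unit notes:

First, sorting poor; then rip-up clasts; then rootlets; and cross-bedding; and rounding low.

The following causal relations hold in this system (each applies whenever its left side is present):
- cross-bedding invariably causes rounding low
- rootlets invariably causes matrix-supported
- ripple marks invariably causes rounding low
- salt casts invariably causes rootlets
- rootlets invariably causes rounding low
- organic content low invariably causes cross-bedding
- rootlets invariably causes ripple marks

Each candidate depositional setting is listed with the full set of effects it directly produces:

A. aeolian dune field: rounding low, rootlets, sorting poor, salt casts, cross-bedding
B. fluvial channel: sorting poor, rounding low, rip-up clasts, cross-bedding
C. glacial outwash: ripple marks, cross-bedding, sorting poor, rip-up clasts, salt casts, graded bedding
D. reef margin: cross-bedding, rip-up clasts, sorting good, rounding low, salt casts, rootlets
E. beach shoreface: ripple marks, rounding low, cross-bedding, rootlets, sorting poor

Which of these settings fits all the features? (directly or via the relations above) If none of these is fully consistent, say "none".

Checking each candidate against the observations:
(A) aeolian dune field — sorting poor +; rip-up clasts -; rootlets +; cross-bedding +; rounding low +
(B) fluvial channel — does not account for rootlets
(C) glacial outwash — sorting poor +; rip-up clasts +; rootlets + (by salt casts → rootlets); cross-bedding +; rounding low + (by cross-bedding → rounding low)
(D) reef margin — fails on sorting poor (predicts sorting good, not sorting poor)
(E) beach shoreface — sorting poor +; rip-up clasts -; rootlets +; cross-bedding +; rounding low +
(C) alone accounts for all the evidence.

C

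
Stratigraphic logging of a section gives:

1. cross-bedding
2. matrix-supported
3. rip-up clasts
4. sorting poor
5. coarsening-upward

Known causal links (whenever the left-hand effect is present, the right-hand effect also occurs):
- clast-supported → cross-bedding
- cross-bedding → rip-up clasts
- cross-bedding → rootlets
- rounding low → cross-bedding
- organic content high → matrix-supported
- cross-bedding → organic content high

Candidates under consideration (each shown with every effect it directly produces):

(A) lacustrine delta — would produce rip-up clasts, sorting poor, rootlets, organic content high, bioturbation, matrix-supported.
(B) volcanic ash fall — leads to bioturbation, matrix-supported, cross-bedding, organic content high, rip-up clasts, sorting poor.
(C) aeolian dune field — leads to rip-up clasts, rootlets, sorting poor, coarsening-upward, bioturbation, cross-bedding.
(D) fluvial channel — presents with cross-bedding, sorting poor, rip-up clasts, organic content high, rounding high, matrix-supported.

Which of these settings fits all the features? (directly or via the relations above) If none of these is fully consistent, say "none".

For each candidate, compare predicted effects to what was observed:
(A) lacustrine delta — does not account for cross-bedding, coarsening-upward
(B) volcanic ash fall — cross-bedding yes; matrix-supported yes; rip-up clasts yes; sorting poor yes; coarsening-upward NO
(C) aeolian dune field — cross-bedding yes; matrix-supported yes (by cross-bedding → organic content high → matrix-supported); rip-up clasts yes; sorting poor yes; coarsening-upward yes
(D) fluvial channel — cross-bedding yes; matrix-supported yes; rip-up clasts yes; sorting poor yes; coarsening-upward NO
(C) is the only candidate with no mismatches.

C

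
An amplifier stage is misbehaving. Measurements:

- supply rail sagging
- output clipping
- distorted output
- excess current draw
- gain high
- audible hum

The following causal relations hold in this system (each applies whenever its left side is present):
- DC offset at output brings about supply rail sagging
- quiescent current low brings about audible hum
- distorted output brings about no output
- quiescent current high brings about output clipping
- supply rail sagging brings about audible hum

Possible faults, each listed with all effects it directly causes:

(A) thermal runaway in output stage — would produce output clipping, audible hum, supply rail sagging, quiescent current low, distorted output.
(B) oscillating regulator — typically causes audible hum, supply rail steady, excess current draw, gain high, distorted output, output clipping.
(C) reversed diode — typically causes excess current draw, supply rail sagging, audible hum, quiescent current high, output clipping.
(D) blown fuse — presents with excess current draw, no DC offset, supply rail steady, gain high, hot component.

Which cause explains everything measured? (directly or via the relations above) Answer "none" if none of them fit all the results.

none

For each candidate, compare predicted effects to what was observed:
(A) thermal runaway in output stage — does not account for excess current draw, gain high
(B) oscillating regulator — supply rail sagging ✗; output clipping ✓; distorted output ✓; excess current draw ✓; gain high ✓; audible hum ✓
(C) reversed diode — does not account for distorted output, gain high
(D) blown fuse — fails on supply rail sagging, output clipping, distorted output, audible hum (predicts supply rail steady, not supply rail sagging)
No candidate is consistent with all observations.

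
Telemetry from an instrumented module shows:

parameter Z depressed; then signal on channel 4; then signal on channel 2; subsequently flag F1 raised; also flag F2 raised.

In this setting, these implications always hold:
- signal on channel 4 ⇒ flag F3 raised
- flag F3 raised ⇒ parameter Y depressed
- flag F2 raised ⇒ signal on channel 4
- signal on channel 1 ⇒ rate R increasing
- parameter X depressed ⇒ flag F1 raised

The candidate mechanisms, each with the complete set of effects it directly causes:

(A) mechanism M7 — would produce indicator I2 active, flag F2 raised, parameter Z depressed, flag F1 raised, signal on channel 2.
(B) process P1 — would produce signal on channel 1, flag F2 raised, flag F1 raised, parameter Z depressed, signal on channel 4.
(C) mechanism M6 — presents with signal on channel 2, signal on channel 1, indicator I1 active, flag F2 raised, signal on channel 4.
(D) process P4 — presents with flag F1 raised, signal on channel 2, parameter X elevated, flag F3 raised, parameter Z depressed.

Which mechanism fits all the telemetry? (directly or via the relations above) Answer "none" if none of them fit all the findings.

A

Per-candidate check:
(A) mechanism M7 — parameter Z depressed +; signal on channel 4 + (via flag F2 raised → signal on channel 4); signal on channel 2 +; flag F1 raised +; flag F2 raised +
(B) process P1 — parameter Z depressed +; signal on channel 4 +; signal on channel 2 -; flag F1 raised +; flag F2 raised +
(C) mechanism M6 — does not account for parameter Z depressed, flag F1 raised
(D) process P4 — does not account for signal on channel 4, flag F2 raised
Only (A) is consistent with every observation.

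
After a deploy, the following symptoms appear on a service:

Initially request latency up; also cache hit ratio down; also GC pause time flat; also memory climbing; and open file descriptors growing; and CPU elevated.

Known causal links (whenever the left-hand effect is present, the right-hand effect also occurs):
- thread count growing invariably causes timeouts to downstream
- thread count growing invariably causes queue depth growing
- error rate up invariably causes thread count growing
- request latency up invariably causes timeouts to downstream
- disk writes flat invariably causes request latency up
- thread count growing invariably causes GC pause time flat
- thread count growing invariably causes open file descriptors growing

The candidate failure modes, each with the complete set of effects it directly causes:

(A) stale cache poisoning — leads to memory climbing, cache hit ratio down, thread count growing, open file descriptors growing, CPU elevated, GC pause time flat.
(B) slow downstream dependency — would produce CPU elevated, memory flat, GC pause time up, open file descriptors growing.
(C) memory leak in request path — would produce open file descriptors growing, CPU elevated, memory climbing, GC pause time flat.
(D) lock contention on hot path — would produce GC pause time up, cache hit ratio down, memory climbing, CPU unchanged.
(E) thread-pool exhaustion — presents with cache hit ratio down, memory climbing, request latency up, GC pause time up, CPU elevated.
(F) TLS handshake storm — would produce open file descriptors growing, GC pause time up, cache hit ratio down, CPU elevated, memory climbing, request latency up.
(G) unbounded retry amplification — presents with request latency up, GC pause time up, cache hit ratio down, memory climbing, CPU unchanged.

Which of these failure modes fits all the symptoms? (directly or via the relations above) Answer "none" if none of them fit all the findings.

none

Checking each candidate against the observations:
(A) stale cache poisoning — does not account for request latency up
(B) slow downstream dependency — request latency up NO; cache hit ratio down NO; GC pause time flat NO; memory climbing NO; open file descriptors growing yes; CPU elevated yes
(C) memory leak in request path — does not account for request latency up, cache hit ratio down
(D) lock contention on hot path — request latency up NO; cache hit ratio down yes; GC pause time flat NO; memory climbing yes; open file descriptors growing NO; CPU elevated NO
(E) thread-pool exhaustion — fails on GC pause time flat, open file descriptors growing (predicts GC pause time up, not GC pause time flat)
(F) TLS handshake storm — fails on GC pause time flat (predicts GC pause time up, not GC pause time flat)
(G) unbounded retry amplification — request latency up yes; cache hit ratio down yes; GC pause time flat NO; memory climbing yes; open file descriptors growing NO; CPU elevated NO
Every candidate fails on at least one observation.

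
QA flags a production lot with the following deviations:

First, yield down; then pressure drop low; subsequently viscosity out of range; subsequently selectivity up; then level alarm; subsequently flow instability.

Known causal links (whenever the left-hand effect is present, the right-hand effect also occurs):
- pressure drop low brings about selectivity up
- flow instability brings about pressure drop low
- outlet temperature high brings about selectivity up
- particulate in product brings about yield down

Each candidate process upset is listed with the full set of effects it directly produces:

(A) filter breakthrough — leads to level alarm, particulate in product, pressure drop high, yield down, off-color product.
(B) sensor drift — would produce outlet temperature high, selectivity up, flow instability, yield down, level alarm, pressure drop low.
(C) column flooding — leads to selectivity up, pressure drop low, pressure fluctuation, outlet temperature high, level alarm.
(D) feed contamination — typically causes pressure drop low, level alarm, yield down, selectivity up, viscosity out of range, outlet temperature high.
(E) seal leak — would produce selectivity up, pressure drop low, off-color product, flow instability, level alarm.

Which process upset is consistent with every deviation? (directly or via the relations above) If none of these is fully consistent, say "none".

none

Testing each hypothesis:
(A) filter breakthrough — yield down ✓; pressure drop low ✗; viscosity out of range ✗; selectivity up ✗; level alarm ✓; flow instability ✗
(B) sensor drift — does not account for viscosity out of range
(C) column flooding — does not account for yield down, viscosity out of range, flow instability
(D) feed contamination — does not account for flow instability
(E) seal leak — yield down ✗; pressure drop low ✓; viscosity out of range ✗; selectivity up ✓; level alarm ✓; flow instability ✓
Every candidate fails on at least one observation.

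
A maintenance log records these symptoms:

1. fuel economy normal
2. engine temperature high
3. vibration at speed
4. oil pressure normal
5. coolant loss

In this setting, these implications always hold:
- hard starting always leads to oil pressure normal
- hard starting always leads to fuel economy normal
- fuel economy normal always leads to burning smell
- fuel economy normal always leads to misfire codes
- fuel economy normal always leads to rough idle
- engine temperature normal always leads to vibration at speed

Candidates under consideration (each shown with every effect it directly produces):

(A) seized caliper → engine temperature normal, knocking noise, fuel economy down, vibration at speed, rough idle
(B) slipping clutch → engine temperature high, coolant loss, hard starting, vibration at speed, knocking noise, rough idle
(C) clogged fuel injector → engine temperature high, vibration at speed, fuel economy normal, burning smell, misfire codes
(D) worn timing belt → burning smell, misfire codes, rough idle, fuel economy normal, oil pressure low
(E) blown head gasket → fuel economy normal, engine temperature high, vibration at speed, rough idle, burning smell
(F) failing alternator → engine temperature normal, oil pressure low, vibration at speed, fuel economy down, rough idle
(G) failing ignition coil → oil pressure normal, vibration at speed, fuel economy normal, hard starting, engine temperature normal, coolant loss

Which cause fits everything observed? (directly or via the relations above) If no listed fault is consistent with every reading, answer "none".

Checking each candidate against the observations:
(A) seized caliper — fails on fuel economy normal, engine temperature high, oil pressure normal, coolant loss (predicts fuel economy down, not fuel economy normal; predicts engine temperature normal, not engine temperature high)
(B) slipping clutch — fuel economy normal + (by hard starting → fuel economy normal); engine temperature high +; vibration at speed +; oil pressure normal + (by hard starting → oil pressure normal); coolant loss +
(C) clogged fuel injector — fuel economy normal +; engine temperature high +; vibration at speed +; oil pressure normal -; coolant loss -
(D) worn timing belt — fuel economy normal +; engine temperature high -; vibration at speed -; oil pressure normal -; coolant loss -
(E) blown head gasket — does not account for oil pressure normal, coolant loss
(F) failing alternator — fuel economy normal -; engine temperature high -; vibration at speed +; oil pressure normal -; coolant loss -
(G) failing ignition coil — fails on engine temperature high (predicts engine temperature normal, not engine temperature high)
(B) alone accounts for all the evidence.

B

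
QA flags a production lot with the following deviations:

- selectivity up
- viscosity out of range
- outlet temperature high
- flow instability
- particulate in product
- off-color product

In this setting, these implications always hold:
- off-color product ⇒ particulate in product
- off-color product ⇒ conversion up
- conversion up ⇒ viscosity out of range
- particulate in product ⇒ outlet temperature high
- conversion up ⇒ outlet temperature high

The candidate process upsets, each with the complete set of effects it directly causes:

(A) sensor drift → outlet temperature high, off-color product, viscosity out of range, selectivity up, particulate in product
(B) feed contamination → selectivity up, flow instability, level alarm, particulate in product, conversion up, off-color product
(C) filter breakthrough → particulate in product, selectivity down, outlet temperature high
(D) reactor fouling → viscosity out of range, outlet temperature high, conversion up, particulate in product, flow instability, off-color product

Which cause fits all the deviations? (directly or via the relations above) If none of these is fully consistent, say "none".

B

Testing each hypothesis:
(A) sensor drift — selectivity up match; viscosity out of range match; outlet temperature high match; flow instability miss; particulate in product match; off-color product match
(B) feed contamination — accounts for every observation (viscosity out of range via conversion up → viscosity out of range)
(C) filter breakthrough — fails on selectivity up, viscosity out of range, flow instability, off-color product (predicts selectivity down, not selectivity up)
(D) reactor fouling — does not account for selectivity up
(B) is the only candidate with no mismatches.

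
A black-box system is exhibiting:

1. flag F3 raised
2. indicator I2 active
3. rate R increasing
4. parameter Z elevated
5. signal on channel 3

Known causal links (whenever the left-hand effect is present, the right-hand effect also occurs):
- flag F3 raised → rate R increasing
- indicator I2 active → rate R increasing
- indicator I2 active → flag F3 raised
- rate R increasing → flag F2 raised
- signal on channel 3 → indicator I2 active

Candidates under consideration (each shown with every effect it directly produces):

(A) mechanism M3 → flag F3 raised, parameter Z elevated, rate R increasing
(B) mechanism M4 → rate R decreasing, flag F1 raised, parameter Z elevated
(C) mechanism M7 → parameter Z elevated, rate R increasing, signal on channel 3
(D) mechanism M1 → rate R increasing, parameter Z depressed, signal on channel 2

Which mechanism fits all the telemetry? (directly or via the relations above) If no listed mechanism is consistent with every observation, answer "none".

C

Per-candidate check:
(A) mechanism M3 — flag F3 raised +; indicator I2 active -; rate R increasing +; parameter Z elevated +; signal on channel 3 -
(B) mechanism M4 — flag F3 raised -; indicator I2 active -; rate R increasing -; parameter Z elevated +; signal on channel 3 -
(C) mechanism M7 — flag F3 raised + (through signal on channel 3 → indicator I2 active → flag F3 raised); indicator I2 active + (through signal on channel 3 → indicator I2 active); rate R increasing +; parameter Z elevated +; signal on channel 3 +
(D) mechanism M1 — flag F3 raised -; indicator I2 active -; rate R increasing +; parameter Z elevated -; signal on channel 3 -
(C) alone accounts for all the evidence.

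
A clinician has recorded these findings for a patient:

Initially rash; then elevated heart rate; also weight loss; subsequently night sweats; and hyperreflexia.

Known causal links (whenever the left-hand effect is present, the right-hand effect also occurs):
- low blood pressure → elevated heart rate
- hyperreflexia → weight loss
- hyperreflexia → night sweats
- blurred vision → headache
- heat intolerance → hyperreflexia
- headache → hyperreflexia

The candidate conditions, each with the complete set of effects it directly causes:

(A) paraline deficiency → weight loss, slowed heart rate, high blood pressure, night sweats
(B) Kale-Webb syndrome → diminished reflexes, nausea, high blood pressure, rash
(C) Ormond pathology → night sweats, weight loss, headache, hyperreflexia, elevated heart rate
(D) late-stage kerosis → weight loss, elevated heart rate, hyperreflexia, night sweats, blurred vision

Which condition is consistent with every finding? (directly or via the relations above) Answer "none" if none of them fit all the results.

Per-candidate check:
(A) paraline deficiency — fails on rash, elevated heart rate, hyperreflexia (predicts slowed heart rate, not elevated heart rate)
(B) Kale-Webb syndrome — rash match; elevated heart rate miss; weight loss miss; night sweats miss; hyperreflexia miss
(C) Ormond pathology — rash miss; elevated heart rate match; weight loss match; night sweats match; hyperreflexia match
(D) late-stage kerosis — does not account for rash
No candidate is consistent with all observations.

none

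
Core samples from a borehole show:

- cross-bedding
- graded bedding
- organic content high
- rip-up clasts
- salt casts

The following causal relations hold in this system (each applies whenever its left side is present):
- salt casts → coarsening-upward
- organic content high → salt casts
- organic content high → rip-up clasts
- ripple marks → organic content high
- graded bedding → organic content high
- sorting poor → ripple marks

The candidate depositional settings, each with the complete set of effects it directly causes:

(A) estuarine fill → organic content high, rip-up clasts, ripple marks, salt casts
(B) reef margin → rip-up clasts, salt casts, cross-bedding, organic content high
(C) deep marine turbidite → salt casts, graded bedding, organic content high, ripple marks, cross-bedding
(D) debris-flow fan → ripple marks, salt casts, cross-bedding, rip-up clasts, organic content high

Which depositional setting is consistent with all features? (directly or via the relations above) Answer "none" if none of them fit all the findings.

Per-candidate check:
(A) estuarine fill — does not account for cross-bedding, graded bedding
(B) reef margin — cross-bedding match; graded bedding miss; organic content high match; rip-up clasts match; salt casts match
(C) deep marine turbidite — accounts for every observation (rip-up clasts via organic content high → rip-up clasts)
(D) debris-flow fan — does not account for graded bedding
Only (C) is consistent with every observation.

C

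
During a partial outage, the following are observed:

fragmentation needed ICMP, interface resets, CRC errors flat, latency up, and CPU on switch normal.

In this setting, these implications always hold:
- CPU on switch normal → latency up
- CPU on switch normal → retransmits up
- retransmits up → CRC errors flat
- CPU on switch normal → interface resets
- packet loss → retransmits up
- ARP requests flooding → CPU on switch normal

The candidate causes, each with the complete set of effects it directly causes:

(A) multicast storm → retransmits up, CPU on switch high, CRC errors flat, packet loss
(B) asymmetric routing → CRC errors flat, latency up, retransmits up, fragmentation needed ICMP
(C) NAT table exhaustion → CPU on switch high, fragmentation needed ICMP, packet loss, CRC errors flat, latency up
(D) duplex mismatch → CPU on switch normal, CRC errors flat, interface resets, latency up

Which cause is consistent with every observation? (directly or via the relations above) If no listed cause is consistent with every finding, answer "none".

Checking each candidate against the observations:
(A) multicast storm — fails on fragmentation needed ICMP, interface resets, latency up, CPU on switch normal (predicts CPU on switch high, not CPU on switch normal)
(B) asymmetric routing — does not account for interface resets, CPU on switch normal
(C) NAT table exhaustion — fragmentation needed ICMP ✓; interface resets ✗; CRC errors flat ✓; latency up ✓; CPU on switch normal ✗
(D) duplex mismatch — does not account for fragmentation needed ICMP
No candidate is consistent with all observations.

none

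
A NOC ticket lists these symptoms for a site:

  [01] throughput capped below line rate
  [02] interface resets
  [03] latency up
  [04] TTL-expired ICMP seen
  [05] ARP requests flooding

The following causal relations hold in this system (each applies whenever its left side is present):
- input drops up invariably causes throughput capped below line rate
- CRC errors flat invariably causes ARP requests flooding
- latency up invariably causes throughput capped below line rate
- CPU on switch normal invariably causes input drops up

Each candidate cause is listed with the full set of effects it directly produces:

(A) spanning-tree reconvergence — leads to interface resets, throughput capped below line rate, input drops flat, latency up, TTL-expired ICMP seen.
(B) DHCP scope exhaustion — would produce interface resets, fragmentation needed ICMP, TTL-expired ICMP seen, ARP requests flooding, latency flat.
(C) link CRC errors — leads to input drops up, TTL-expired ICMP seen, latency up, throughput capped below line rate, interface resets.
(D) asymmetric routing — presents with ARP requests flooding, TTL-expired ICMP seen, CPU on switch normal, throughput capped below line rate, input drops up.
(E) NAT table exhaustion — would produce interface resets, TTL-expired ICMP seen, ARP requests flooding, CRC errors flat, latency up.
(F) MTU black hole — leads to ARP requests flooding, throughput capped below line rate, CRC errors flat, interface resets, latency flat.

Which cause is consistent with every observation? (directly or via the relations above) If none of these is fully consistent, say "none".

E

For each candidate, compare predicted effects to what was observed:
(A) spanning-tree reconvergence — does not account for ARP requests flooding
(B) DHCP scope exhaustion — throughput capped below line rate ✗; interface resets ✓; latency up ✗; TTL-expired ICMP seen ✓; ARP requests flooding ✓
(C) link CRC errors — does not account for ARP requests flooding
(D) asymmetric routing — does not account for interface resets, latency up
(E) NAT table exhaustion — accounts for every observation (throughput capped below line rate by latency up → throughput capped below line rate)
(F) MTU black hole — throughput capped below line rate ✓; interface resets ✓; latency up ✗; TTL-expired ICMP seen ✗; ARP requests flooding ✓
Only (E) is consistent with every observation.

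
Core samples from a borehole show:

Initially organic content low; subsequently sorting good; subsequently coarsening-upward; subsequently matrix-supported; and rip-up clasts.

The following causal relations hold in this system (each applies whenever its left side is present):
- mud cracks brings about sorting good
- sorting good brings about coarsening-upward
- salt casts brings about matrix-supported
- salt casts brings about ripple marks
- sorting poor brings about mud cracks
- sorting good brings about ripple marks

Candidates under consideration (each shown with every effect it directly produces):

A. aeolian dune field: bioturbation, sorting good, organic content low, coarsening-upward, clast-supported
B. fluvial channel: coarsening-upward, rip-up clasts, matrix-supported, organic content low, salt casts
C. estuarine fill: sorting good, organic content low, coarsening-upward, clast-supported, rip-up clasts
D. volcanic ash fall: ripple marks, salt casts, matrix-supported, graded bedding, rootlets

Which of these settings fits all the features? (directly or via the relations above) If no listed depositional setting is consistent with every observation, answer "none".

For each candidate, compare predicted effects to what was observed:
(A) aeolian dune field — organic content low yes; sorting good yes; coarsening-upward yes; matrix-supported NO; rip-up clasts NO
(B) fluvial channel — does not account for sorting good
(C) estuarine fill — organic content low yes; sorting good yes; coarsening-upward yes; matrix-supported NO; rip-up clasts yes
(D) volcanic ash fall — does not account for organic content low, sorting good, coarsening-upward, rip-up clasts
No candidate is consistent with all observations.

none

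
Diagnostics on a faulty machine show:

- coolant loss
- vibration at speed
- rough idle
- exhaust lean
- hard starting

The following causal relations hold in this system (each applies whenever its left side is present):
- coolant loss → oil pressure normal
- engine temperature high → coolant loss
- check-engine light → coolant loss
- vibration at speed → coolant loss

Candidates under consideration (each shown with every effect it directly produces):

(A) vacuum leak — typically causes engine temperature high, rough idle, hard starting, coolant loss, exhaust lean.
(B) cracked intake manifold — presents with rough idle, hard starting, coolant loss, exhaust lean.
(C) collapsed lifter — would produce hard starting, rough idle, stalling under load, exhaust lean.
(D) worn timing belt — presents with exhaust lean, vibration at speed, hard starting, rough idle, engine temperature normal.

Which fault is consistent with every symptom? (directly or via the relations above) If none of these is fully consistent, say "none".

Per-candidate check:
(A) vacuum leak — does not account for vibration at speed
(B) cracked intake manifold — does not account for vibration at speed
(C) collapsed lifter — coolant loss ✗; vibration at speed ✗; rough idle ✓; exhaust lean ✓; hard starting ✓
(D) worn timing belt — coolant loss ✓ (via vibration at speed → coolant loss); vibration at speed ✓; rough idle ✓; exhaust lean ✓; hard starting ✓
(D) alone accounts for all the evidence.

D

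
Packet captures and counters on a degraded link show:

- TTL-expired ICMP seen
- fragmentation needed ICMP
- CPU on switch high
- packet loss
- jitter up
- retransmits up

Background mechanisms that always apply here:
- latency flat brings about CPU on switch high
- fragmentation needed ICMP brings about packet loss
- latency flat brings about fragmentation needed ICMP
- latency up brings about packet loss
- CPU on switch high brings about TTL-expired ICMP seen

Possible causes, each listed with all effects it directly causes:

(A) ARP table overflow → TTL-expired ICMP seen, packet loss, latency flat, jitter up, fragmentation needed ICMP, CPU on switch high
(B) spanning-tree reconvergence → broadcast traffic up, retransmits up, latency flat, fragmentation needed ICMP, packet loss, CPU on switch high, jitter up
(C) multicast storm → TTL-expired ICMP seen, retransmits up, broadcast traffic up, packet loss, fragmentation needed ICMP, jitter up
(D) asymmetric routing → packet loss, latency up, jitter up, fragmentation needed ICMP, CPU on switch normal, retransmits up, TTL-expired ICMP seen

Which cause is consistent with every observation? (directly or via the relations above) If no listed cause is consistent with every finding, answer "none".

Testing each hypothesis:
(A) ARP table overflow — TTL-expired ICMP seen yes; fragmentation needed ICMP yes; CPU on switch high yes; packet loss yes; jitter up yes; retransmits up NO
(B) spanning-tree reconvergence — TTL-expired ICMP seen yes (via CPU on switch high → TTL-expired ICMP seen); fragmentation needed ICMP yes; CPU on switch high yes; packet loss yes; jitter up yes; retransmits up yes
(C) multicast storm — does not account for CPU on switch high
(D) asymmetric routing — TTL-expired ICMP seen yes; fragmentation needed ICMP yes; CPU on switch high NO; packet loss yes; jitter up yes; retransmits up yes
(B) is the only candidate with no mismatches.

B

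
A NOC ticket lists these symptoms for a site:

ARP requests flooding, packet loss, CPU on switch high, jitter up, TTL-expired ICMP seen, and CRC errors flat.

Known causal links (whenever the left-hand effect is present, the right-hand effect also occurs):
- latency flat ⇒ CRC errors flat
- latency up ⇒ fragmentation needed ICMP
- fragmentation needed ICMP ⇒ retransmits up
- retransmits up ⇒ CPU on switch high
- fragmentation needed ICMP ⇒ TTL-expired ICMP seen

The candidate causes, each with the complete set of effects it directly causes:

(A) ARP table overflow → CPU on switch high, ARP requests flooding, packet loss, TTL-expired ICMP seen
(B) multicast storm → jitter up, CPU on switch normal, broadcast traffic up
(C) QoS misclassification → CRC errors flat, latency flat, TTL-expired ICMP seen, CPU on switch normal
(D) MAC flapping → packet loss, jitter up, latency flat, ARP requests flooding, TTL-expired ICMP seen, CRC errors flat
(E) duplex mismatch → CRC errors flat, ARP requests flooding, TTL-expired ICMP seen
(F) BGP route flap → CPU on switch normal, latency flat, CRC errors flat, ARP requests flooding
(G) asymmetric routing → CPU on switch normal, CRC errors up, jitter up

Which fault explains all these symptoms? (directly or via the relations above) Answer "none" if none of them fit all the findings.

none

For each candidate, compare predicted effects to what was observed:
(A) ARP table overflow — ARP requests flooding ✓; packet loss ✓; CPU on switch high ✓; jitter up ✗; TTL-expired ICMP seen ✓; CRC errors flat ✗
(B) multicast storm — ARP requests flooding ✗; packet loss ✗; CPU on switch high ✗; jitter up ✓; TTL-expired ICMP seen ✗; CRC errors flat ✗
(C) QoS misclassification — fails on ARP requests flooding, packet loss, CPU on switch high, jitter up (predicts CPU on switch normal, not CPU on switch high)
(D) MAC flapping — does not account for CPU on switch high
(E) duplex mismatch — does not account for packet loss, CPU on switch high, jitter up
(F) BGP route flap — ARP requests flooding ✓; packet loss ✗; CPU on switch high ✗; jitter up ✗; TTL-expired ICMP seen ✗; CRC errors flat ✓
(G) asymmetric routing — ARP requests flooding ✗; packet loss ✗; CPU on switch high ✗; jitter up ✓; TTL-expired ICMP seen ✗; CRC errors flat ✗
No candidate is consistent with all observations.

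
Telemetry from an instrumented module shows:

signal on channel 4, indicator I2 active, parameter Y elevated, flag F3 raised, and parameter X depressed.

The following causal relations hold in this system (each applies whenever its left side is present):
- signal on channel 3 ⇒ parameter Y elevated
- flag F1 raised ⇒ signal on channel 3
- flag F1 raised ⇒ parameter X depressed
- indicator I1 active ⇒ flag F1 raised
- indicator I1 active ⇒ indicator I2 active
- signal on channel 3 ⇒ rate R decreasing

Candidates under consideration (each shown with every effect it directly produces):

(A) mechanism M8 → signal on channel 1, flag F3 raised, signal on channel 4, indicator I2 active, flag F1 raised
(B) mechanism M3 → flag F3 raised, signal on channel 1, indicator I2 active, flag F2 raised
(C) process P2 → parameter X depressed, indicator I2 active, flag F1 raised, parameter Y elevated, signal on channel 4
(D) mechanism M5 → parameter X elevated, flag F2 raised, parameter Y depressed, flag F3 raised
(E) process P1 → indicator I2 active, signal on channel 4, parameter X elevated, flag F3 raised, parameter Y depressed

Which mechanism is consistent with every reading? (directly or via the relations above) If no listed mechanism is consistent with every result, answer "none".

A

Checking each candidate against the observations:
(A) mechanism M8 — signal on channel 4 match; indicator I2 active match; parameter Y elevated match (by flag F1 raised → signal on channel 3 → parameter Y elevated); flag F3 raised match; parameter X depressed match (by flag F1 raised → parameter X depressed)
(B) mechanism M3 — signal on channel 4 miss; indicator I2 active match; parameter Y elevated miss; flag F3 raised match; parameter X depressed miss
(C) process P2 — signal on channel 4 match; indicator I2 active match; parameter Y elevated match; flag F3 raised miss; parameter X depressed match
(D) mechanism M5 — fails on signal on channel 4, indicator I2 active, parameter Y elevated, parameter X depressed (predicts parameter Y depressed, not parameter Y elevated; predicts parameter X elevated, not parameter X depressed)
(E) process P1 — signal on channel 4 match; indicator I2 active match; parameter Y elevated miss; flag F3 raised match; parameter X depressed miss
Only (A) is consistent with every observation.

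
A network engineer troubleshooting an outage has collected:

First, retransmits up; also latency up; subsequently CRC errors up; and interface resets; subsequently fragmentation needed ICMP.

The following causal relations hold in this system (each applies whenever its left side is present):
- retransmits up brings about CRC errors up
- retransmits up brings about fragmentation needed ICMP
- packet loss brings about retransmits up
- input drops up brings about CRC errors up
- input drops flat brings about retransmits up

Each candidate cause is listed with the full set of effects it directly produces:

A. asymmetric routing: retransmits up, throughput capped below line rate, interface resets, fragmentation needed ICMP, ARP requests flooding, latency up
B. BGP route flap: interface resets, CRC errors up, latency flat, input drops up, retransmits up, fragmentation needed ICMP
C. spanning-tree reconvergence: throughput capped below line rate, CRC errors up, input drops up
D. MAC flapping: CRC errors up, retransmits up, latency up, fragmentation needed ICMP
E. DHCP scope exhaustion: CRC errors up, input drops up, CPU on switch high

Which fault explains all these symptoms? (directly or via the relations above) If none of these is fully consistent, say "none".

A

Per-candidate check:
(A) asymmetric routing — accounts for every observation (CRC errors up via retransmits up → CRC errors up)
(B) BGP route flap — retransmits up +; latency up -; CRC errors up +; interface resets +; fragmentation needed ICMP +
(C) spanning-tree reconvergence — retransmits up -; latency up -; CRC errors up +; interface resets -; fragmentation needed ICMP -
(D) MAC flapping — retransmits up +; latency up +; CRC errors up +; interface resets -; fragmentation needed ICMP +
(E) DHCP scope exhaustion — retransmits up -; latency up -; CRC errors up +; interface resets -; fragmentation needed ICMP -
(A) is the only candidate with no mismatches.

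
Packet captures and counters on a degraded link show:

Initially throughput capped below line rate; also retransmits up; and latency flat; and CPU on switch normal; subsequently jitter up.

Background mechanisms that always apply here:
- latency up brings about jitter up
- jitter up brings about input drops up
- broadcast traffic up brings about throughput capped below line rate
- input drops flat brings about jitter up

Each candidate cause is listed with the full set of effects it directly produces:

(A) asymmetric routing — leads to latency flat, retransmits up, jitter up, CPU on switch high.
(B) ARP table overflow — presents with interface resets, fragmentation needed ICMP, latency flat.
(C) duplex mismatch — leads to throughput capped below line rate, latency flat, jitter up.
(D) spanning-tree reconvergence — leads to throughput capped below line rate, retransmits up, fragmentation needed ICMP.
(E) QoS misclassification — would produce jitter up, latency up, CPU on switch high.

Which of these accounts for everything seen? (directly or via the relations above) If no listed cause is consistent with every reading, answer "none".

Checking each candidate against the observations:
(A) asymmetric routing — fails on throughput capped below line rate, CPU on switch normal (predicts CPU on switch high, not CPU on switch normal)
(B) ARP table overflow — throughput capped below line rate -; retransmits up -; latency flat +; CPU on switch normal -; jitter up -
(C) duplex mismatch — throughput capped below line rate +; retransmits up -; latency flat +; CPU on switch normal -; jitter up +
(D) spanning-tree reconvergence — throughput capped below line rate +; retransmits up +; latency flat -; CPU on switch normal -; jitter up -
(E) QoS misclassification — fails on throughput capped below line rate, retransmits up, latency flat, CPU on switch normal (predicts latency up, not latency flat; predicts CPU on switch high, not CPU on switch normal)
Every candidate fails on at least one observation.

none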